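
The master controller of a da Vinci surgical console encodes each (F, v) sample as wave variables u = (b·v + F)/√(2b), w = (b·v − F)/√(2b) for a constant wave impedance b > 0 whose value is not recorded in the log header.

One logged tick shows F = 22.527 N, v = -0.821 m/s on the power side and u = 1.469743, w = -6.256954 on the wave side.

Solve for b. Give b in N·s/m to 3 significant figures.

b = 17 N·s/m

u + w = -4.787211;  u + w = √(2b)·v, so √(2b) = -4.787211/(-0.821) = 5.830951.
b = (√(2b))²/2 = 33.999993/2 = 16.999996.
(Check via u − w = 2F/√(2b): u − w = 7.726697, 2F/√(2b) = 7.726698.)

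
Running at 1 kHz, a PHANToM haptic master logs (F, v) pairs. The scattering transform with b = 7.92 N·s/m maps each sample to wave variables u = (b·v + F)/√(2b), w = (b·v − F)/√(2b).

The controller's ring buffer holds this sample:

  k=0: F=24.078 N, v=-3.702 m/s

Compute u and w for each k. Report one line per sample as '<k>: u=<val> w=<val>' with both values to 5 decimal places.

0: u=-1.31706 w=-13.41671

k=0: b·v=7.92×(-3.702)=-29.31984; √(2b)=3.97995; u=(-29.31984+24.078)/3.97995=-1.31706, w=(-29.31984−24.078)/3.97995=-13.41671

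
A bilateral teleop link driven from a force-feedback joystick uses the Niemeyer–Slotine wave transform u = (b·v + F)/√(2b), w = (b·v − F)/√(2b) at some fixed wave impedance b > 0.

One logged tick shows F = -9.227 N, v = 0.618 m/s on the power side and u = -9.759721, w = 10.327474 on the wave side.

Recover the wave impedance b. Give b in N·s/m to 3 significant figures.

u + w = 0.567753;  u + w = √(2b)·v, so √(2b) = 0.567753/0.618 = 0.918694.
b = (√(2b))²/2 = 0.843999/2 = 0.421999.
(Check via u − w = 2F/√(2b): u − w = -20.087195, 2F/√(2b) = -20.087207.)

b = 0.422 N·s/m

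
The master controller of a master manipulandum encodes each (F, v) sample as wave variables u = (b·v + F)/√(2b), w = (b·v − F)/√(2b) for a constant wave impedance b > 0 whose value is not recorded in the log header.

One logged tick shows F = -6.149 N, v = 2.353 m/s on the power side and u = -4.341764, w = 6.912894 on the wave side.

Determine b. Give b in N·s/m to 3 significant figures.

b = 0.597 N·s/m

u + w = 2.571130;  u + w = √(2b)·v, so √(2b) = 2.571130/2.353 = 1.092703.
b = (√(2b))²/2 = 1.194000/2 = 0.597000.
(Check via u − w = 2F/√(2b): u − w = -11.254658, 2F/√(2b) = -11.254660.)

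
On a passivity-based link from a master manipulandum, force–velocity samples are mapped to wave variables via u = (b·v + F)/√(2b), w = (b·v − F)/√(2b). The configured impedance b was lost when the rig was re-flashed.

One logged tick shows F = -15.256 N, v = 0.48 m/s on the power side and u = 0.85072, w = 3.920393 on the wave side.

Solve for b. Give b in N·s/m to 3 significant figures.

b = 49.4 N·s/m

u + w = 4.771113;  u + w = √(2b)·v, so √(2b) = 4.771113/0.48 = 9.939819.
b = (√(2b))²/2 = 98.799997/2 = 49.399998.
(Check via u − w = 2F/√(2b): u − w = -3.069673, 2F/√(2b) = -3.069674.)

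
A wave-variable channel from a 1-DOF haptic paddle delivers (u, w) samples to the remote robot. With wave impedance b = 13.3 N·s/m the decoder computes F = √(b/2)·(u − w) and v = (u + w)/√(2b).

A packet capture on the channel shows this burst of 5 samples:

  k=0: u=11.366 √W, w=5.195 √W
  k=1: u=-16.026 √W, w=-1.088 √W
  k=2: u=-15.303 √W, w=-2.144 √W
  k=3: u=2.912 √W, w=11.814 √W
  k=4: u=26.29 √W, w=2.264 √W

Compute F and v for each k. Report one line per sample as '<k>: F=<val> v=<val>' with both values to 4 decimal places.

k=0: u−w=6.1710, u+w=16.5610; √(b/2)=2.5788, √(2b)=5.1575; F=2.5788×6.171=15.9135, v=16.5610/5.1575=3.2110
k=1: u−w=-14.9380, u+w=-17.1140; √(b/2)=2.5788, √(2b)=5.1575; F=2.5788×(-14.938)=-38.5215, v=-17.1140/5.1575=-3.3183
k=2: u−w=-13.1590, u+w=-17.4470; √(b/2)=2.5788, √(2b)=5.1575; F=2.5788×(-13.159)=-33.9339, v=-17.4470/5.1575=-3.3828
k=3: u−w=-8.9020, u+w=14.7260; √(b/2)=2.5788, √(2b)=5.1575; F=2.5788×(-8.902)=-22.9561, v=14.7260/5.1575=2.8552
k=4: u−w=24.0260, u+w=28.5540; √(b/2)=2.5788, √(2b)=5.1575; F=2.5788×24.026=61.9573, v=28.5540/5.1575=5.5364

0: F=15.9135 v=3.2110
1: F=-38.5215 v=-3.3183
2: F=-33.9339 v=-3.3828
3: F=-22.9561 v=2.8552
4: F=61.9573 v=5.5364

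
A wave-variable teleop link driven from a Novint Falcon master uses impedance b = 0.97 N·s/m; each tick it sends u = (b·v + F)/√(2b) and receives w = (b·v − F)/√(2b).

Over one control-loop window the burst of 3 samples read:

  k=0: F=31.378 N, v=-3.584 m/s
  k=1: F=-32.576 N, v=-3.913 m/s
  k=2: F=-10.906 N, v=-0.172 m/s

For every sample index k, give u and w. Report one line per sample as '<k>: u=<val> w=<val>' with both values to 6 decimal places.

k=0: b·v=0.97×(-3.584)=-3.476480; √(2b)=1.392839; u=(-3.476480+31.378)/1.392839=20.032124, w=(-3.476480−31.378)/1.392839=-25.024058
k=1: b·v=0.97×(-3.913)=-3.795610; √(2b)=1.392839; u=(-3.795610+(-32.576))/1.392839=-26.113294, w=(-3.795610−(-32.576))/1.392839=20.663116
k=2: b·v=0.97×(-0.172)=-0.166840; √(2b)=1.392839; u=(-0.166840+(-10.906))/1.392839=-7.949836, w=(-0.166840−(-10.906))/1.392839=7.710268

0: u=20.032124 w=-25.024058
1: u=-26.113294 w=20.663116
2: u=-7.949836 w=7.710268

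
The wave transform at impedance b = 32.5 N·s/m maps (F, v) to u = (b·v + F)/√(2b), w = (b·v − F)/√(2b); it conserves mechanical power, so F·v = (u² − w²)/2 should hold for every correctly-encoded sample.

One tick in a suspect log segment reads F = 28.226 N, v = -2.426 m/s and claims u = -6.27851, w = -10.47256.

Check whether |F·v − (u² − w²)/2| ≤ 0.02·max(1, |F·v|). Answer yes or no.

no

F·v = 28.226×(-2.426) = -68.4763 W.
(u² − w²)/2 = (39.4197 − 109.6745)/2 = -35.1274 W.
|Δ| = 33.3489;  2% of max(1, |F·v|) = 1.3695.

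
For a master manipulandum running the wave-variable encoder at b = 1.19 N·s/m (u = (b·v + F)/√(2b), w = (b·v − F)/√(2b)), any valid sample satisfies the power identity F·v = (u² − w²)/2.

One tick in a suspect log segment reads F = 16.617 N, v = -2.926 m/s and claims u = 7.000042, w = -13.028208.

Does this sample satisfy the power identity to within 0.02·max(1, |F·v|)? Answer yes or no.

F·v = 16.617×(-2.926) = -48.621342 W.
(u² − w²)/2 = (49.000588 − 169.734204)/2 = -60.366808 W.
|Δ| = 11.745466;  2% of max(1, |F·v|) = 0.972427.

no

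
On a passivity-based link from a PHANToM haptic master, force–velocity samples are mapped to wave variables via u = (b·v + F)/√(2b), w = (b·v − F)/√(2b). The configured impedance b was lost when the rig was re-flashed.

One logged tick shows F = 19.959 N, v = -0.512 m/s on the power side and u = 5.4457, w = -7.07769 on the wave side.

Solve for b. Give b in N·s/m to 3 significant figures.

b = 5.08 N·s/m

u + w = -1.6320;  u + w = √(2b)·v, so √(2b) = -1.6320/(-0.512) = 3.1875.
b = (√(2b))²/2 = 10.1600/2 = 5.0800.
(Check via u − w = 2F/√(2b): u − w = 12.5234, 2F/√(2b) = 12.5234.)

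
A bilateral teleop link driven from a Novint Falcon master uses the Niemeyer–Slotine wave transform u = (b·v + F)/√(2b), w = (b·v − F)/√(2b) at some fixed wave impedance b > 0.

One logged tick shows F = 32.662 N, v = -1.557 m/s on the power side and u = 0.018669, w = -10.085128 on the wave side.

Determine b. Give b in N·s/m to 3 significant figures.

b = 20.9 N·s/m

u + w = -10.066459;  u + w = √(2b)·v, so √(2b) = -10.066459/(-1.557) = 6.465292.
b = (√(2b))²/2 = 41.799995/2 = 20.899998.
(Check via u − w = 2F/√(2b): u − w = 10.103797, 2F/√(2b) = 10.103798.)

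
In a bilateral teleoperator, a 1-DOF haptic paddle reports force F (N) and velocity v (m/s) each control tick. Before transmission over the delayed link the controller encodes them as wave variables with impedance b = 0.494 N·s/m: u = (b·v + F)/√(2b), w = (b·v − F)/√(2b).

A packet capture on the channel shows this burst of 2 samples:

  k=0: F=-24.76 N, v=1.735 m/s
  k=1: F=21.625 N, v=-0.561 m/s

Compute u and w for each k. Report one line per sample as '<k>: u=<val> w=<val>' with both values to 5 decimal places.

0: u=-24.04763 w=25.77219
1: u=21.47712 w=-22.03474

k=0: b·v=0.494×1.735=0.85709; √(2b)=0.99398; u=(0.85709+(-24.76))/0.99398=-24.04763, w=(0.85709−(-24.76))/0.99398=25.77219
k=1: b·v=0.494×(-0.561)=-0.27713; √(2b)=0.99398; u=(-0.27713+21.625)/0.99398=21.47712, w=(-0.27713−21.625)/0.99398=-22.03474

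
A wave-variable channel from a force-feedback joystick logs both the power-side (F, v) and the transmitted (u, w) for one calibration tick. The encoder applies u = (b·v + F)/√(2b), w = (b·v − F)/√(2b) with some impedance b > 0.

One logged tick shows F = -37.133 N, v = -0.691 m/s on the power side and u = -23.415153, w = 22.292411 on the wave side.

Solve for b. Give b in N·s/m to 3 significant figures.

b = 1.32 N·s/m

u + w = -1.122742;  u + w = √(2b)·v, so √(2b) = -1.122742/(-0.691) = 1.624808.
b = (√(2b))²/2 = 2.639999/2 = 1.320000.
(Check via u − w = 2F/√(2b): u − w = -45.707564, 2F/√(2b) = -45.707568.)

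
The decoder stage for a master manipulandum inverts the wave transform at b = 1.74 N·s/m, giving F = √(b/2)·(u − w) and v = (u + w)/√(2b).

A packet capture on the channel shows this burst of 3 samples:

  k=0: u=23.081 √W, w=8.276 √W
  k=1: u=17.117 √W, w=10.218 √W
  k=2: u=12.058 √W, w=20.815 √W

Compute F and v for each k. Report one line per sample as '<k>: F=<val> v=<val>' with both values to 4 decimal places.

0: F=13.8092 v=16.8091
1: F=6.4350 v=14.6531
2: F=-8.1680 v=17.6218

k=0: u−w=14.8050, u+w=31.3570; √(b/2)=0.9327, √(2b)=1.8655; F=0.9327×14.805=13.8092, v=31.3570/1.8655=16.8091
k=1: u−w=6.8990, u+w=27.3350; √(b/2)=0.9327, √(2b)=1.8655; F=0.9327×6.899=6.4350, v=27.3350/1.8655=14.6531
k=2: u−w=-8.7570, u+w=32.8730; √(b/2)=0.9327, √(2b)=1.8655; F=0.9327×(-8.757)=-8.1680, v=32.8730/1.8655=17.6218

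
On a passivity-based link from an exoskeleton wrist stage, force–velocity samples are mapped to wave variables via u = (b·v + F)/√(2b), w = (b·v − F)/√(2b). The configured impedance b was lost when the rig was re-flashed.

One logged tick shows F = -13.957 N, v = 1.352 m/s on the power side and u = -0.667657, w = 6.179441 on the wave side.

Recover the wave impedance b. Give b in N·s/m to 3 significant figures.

b = 8.31 N·s/m

u + w = 5.511784;  u + w = √(2b)·v, so √(2b) = 5.511784/1.352 = 4.076763.
b = (√(2b))²/2 = 16.619999/2 = 8.310000.
(Check via u − w = 2F/√(2b): u − w = -6.847098, 2F/√(2b) = -6.847099.)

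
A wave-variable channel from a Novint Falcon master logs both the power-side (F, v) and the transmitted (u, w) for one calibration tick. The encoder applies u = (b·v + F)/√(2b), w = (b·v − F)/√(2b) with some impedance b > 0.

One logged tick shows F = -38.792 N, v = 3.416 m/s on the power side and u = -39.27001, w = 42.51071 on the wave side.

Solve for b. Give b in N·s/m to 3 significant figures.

b = 0.45 N·s/m

u + w = 3.24070;  u + w = √(2b)·v, so √(2b) = 3.24070/3.416 = 0.94868.
b = (√(2b))²/2 = 0.90000/2 = 0.45000.
(Check via u − w = 2F/√(2b): u − w = -81.78072, 2F/√(2b) = -81.78077.)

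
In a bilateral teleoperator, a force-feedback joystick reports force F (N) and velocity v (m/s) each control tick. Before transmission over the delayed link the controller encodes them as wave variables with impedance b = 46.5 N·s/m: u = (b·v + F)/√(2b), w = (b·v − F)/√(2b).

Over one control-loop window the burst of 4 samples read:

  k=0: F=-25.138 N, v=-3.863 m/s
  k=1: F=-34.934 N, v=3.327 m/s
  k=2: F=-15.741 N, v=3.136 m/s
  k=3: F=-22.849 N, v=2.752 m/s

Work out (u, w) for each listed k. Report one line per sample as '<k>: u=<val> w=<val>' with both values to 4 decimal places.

0: u=-21.2334 w=-16.0200
1: u=12.4197 w=19.6647
2: u=13.4890 w=16.7535
3: u=10.9003 w=15.6390

k=0: b·v=46.5×(-3.863)=-179.6295; √(2b)=9.6437; u=(-179.6295+(-25.138))/9.6437=-21.2334, w=(-179.6295−(-25.138))/9.6437=-16.0200
k=1: b·v=46.5×3.327=154.7055; √(2b)=9.6437; u=(154.7055+(-34.934))/9.6437=12.4197, w=(154.7055−(-34.934))/9.6437=19.6647
k=2: b·v=46.5×3.136=145.8240; √(2b)=9.6437; u=(145.8240+(-15.741))/9.6437=13.4890, w=(145.8240−(-15.741))/9.6437=16.7535
k=3: b·v=46.5×2.752=127.9680; √(2b)=9.6437; u=(127.9680+(-22.849))/9.6437=10.9003, w=(127.9680−(-22.849))/9.6437=15.6390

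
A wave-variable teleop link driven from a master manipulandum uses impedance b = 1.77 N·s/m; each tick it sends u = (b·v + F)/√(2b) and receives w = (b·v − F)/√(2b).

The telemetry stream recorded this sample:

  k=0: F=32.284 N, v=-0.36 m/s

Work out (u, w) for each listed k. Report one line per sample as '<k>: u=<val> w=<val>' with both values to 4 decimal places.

k=0: b·v=1.77×(-0.36)=-0.6372; √(2b)=1.8815; u=(-0.6372+32.284)/1.8815=16.8201, w=(-0.6372−32.284)/1.8815=-17.4974

0: u=16.8201 w=-17.4974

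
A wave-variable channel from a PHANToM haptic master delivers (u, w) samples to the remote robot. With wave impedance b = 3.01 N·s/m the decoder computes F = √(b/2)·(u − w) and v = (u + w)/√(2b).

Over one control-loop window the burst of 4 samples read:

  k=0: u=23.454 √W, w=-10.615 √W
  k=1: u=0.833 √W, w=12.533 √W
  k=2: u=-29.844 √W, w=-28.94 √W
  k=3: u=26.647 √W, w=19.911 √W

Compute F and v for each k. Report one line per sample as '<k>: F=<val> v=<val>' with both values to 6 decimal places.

k=0: u−w=34.069000, u+w=12.839000; √(b/2)=1.226784, √(2b)=2.453569; F=1.226784×34.069=41.795318, v=12.839000/2.453569=5.232786
k=1: u−w=-11.700000, u+w=13.366000; √(b/2)=1.226784, √(2b)=2.453569; F=1.226784×(-11.7)=-14.353378, v=13.366000/2.453569=5.447575
k=2: u−w=-0.904000, u+w=-58.784000; √(b/2)=1.226784, √(2b)=2.453569; F=1.226784×(-0.904)=-1.109013, v=-58.784000/2.453569=-23.958570
k=3: u−w=6.736000, u+w=46.558000; √(b/2)=1.226784, √(2b)=2.453569; F=1.226784×6.736=8.263620, v=46.558000/2.453569=18.975624

0: F=41.795318 v=5.232786
1: F=-14.353378 v=5.447575
2: F=-1.109013 v=-23.958570
3: F=8.263620 v=18.975624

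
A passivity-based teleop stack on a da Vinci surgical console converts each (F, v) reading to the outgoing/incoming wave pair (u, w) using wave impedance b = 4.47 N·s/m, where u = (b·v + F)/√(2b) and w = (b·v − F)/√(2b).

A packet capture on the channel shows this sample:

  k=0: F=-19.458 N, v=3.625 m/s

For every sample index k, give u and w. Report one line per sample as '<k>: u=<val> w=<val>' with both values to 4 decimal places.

k=0: b·v=4.47×3.625=16.2037; √(2b)=2.9900; u=(16.2037+(-19.458))/2.9900=-1.0884, w=(16.2037−(-19.458))/2.9900=11.9271

0: u=-1.0884 w=11.9271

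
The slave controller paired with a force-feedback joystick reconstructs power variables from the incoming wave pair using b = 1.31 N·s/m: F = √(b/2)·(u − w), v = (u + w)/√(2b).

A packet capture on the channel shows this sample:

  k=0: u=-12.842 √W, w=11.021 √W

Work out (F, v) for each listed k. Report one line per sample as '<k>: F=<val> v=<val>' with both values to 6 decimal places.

k=0: u−w=-23.863000, u+w=-1.821000; √(b/2)=0.809321, √(2b)=1.618641; F=0.809321×(-23.863)=-19.312820, v=-1.821000/1.618641=-1.125018

0: F=-19.312820 v=-1.125018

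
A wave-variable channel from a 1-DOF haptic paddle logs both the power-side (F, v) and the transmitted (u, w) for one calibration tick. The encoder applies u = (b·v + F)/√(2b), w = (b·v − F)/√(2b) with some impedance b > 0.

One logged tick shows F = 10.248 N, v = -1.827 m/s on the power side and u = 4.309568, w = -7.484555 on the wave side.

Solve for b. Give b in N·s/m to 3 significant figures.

b = 1.51 N·s/m

u + w = -3.174987;  u + w = √(2b)·v, so √(2b) = -3.174987/(-1.827) = 1.737814.
b = (√(2b))²/2 = 3.019999/2 = 1.510000.
(Check via u − w = 2F/√(2b): u − w = 11.794123, 2F/√(2b) = 11.794125.)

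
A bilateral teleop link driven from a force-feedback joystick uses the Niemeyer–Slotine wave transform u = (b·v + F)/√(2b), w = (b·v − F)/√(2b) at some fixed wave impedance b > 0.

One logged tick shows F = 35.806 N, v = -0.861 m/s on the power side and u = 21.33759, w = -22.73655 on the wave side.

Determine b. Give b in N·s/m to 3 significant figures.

b = 1.32 N·s/m

u + w = -1.39896;  u + w = √(2b)·v, so √(2b) = -1.39896/(-0.861) = 1.62481.
b = (√(2b))²/2 = 2.64000/2 = 1.32000.
(Check via u − w = 2F/√(2b): u − w = 44.07414, 2F/√(2b) = 44.07412.)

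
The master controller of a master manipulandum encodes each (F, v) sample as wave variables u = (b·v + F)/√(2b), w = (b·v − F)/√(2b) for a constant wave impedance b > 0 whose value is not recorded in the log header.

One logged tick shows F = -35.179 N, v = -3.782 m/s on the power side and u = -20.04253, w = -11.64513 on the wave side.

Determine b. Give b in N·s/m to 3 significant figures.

u + w = -31.6877;  u + w = √(2b)·v, so √(2b) = -31.6877/(-3.782) = 8.3785.
b = (√(2b))²/2 = 70.2000/2 = 35.1000.
(Check via u − w = 2F/√(2b): u − w = -8.3974, 2F/√(2b) = -8.3974.)

b = 35.1 N·s/m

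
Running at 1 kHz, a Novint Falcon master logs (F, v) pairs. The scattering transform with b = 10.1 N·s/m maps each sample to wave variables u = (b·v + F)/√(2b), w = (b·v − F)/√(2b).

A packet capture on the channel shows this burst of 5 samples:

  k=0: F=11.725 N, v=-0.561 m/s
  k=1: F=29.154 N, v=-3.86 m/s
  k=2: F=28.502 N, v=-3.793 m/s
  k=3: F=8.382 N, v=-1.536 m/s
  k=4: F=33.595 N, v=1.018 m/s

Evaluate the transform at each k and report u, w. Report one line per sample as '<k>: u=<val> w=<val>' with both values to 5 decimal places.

0: u=1.34809 w=-3.86947
1: u=-2.18759 w=-15.16095
2: u=-2.18210 w=-14.86532
3: u=-1.58676 w=-5.31670
4: u=9.76246 w=-5.18712

k=0: b·v=10.1×(-0.561)=-5.66610; √(2b)=4.49444; u=(-5.66610+11.725)/4.49444=1.34809, w=(-5.66610−11.725)/4.49444=-3.86947
k=1: b·v=10.1×(-3.86)=-38.98600; √(2b)=4.49444; u=(-38.98600+29.154)/4.49444=-2.18759, w=(-38.98600−29.154)/4.49444=-15.16095
k=2: b·v=10.1×(-3.793)=-38.30930; √(2b)=4.49444; u=(-38.30930+28.502)/4.49444=-2.18210, w=(-38.30930−28.502)/4.49444=-14.86532
k=3: b·v=10.1×(-1.536)=-15.51360; √(2b)=4.49444; u=(-15.51360+8.382)/4.49444=-1.58676, w=(-15.51360−8.382)/4.49444=-5.31670
k=4: b·v=10.1×1.018=10.28180; √(2b)=4.49444; u=(10.28180+33.595)/4.49444=9.76246, w=(10.28180−33.595)/4.49444=-5.18712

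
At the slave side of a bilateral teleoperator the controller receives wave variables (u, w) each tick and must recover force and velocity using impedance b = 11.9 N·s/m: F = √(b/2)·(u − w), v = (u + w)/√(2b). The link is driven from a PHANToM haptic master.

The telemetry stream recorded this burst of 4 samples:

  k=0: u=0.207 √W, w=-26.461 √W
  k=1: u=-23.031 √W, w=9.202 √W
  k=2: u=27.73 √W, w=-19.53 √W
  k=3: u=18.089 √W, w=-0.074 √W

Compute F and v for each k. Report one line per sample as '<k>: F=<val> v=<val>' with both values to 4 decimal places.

0: F=65.0502 v=-5.3815
1: F=-78.6247 v=-2.8347
2: F=115.2795 v=1.6808
3: F=44.3043 v=3.6927

k=0: u−w=26.6680, u+w=-26.2540; √(b/2)=2.4393, √(2b)=4.8785; F=2.4393×26.668=65.0502, v=-26.2540/4.8785=-5.3815
k=1: u−w=-32.2330, u+w=-13.8290; √(b/2)=2.4393, √(2b)=4.8785; F=2.4393×(-32.233)=-78.6247, v=-13.8290/4.8785=-2.8347
k=2: u−w=47.2600, u+w=8.2000; √(b/2)=2.4393, √(2b)=4.8785; F=2.4393×47.26=115.2795, v=8.2000/4.8785=1.6808
k=3: u−w=18.1630, u+w=18.0150; √(b/2)=2.4393, √(2b)=4.8785; F=2.4393×18.163=44.3043, v=18.0150/4.8785=3.6927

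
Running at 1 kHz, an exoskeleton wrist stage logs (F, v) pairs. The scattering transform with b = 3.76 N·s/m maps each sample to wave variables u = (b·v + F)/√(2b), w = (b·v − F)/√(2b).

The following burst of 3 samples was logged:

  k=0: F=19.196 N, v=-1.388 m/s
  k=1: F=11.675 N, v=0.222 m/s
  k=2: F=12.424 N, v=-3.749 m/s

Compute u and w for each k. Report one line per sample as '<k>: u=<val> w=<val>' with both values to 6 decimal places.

0: u=5.096931 w=-8.903191
1: u=4.561826 w=-3.953043
2: u=-0.609803 w=-9.670936

k=0: b·v=3.76×(-1.388)=-5.218880; √(2b)=2.742262; u=(-5.218880+19.196)/2.742262=5.096931, w=(-5.218880−19.196)/2.742262=-8.903191
k=1: b·v=3.76×0.222=0.834720; √(2b)=2.742262; u=(0.834720+11.675)/2.742262=4.561826, w=(0.834720−11.675)/2.742262=-3.953043
k=2: b·v=3.76×(-3.749)=-14.096240; √(2b)=2.742262; u=(-14.096240+12.424)/2.742262=-0.609803, w=(-14.096240−12.424)/2.742262=-9.670936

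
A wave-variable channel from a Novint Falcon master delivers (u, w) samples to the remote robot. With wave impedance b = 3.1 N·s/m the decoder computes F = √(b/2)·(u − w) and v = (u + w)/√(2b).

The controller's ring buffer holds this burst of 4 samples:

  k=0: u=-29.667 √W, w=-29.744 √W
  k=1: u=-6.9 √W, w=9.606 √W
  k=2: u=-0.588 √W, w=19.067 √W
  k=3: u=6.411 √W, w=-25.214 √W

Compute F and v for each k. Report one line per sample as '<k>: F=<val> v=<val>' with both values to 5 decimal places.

0: F=0.09586 v=-23.86003
1: F=-20.54980 v=1.08676
2: F=-24.47028 v=7.42134
3: F=39.37281 v=-7.55147

k=0: u−w=0.07700, u+w=-59.41100; √(b/2)=1.24499, √(2b)=2.48998; F=1.24499×0.077=0.09586, v=-59.41100/2.48998=-23.86003
k=1: u−w=-16.50600, u+w=2.70600; √(b/2)=1.24499, √(2b)=2.48998; F=1.24499×(-16.506)=-20.54980, v=2.70600/2.48998=1.08676
k=2: u−w=-19.65500, u+w=18.47900; √(b/2)=1.24499, √(2b)=2.48998; F=1.24499×(-19.655)=-24.47028, v=18.47900/2.48998=7.42134
k=3: u−w=31.62500, u+w=-18.80300; √(b/2)=1.24499, √(2b)=2.48998; F=1.24499×31.625=39.37281, v=-18.80300/2.48998=-7.55147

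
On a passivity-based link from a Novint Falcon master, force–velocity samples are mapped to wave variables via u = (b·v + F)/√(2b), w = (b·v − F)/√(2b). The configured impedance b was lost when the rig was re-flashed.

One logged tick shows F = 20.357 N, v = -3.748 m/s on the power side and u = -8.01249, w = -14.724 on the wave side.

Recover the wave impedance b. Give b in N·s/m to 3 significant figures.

b = 18.4 N·s/m

u + w = -22.73649;  u + w = √(2b)·v, so √(2b) = -22.73649/(-3.748) = 6.06630.
b = (√(2b))²/2 = 36.79999/2 = 18.39999.
(Check via u − w = 2F/√(2b): u − w = 6.71151, 2F/√(2b) = 6.71151.)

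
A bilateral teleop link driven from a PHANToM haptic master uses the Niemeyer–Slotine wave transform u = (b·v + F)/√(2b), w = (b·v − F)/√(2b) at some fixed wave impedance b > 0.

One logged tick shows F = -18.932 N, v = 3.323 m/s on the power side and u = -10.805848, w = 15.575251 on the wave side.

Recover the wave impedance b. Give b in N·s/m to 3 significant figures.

u + w = 4.769403;  u + w = √(2b)·v, so √(2b) = 4.769403/3.323 = 1.435270.
b = (√(2b))²/2 = 2.060001/2 = 1.030000.
(Check via u − w = 2F/√(2b): u − w = -26.381099, 2F/√(2b) = -26.381095.)

b = 1.03 N·s/m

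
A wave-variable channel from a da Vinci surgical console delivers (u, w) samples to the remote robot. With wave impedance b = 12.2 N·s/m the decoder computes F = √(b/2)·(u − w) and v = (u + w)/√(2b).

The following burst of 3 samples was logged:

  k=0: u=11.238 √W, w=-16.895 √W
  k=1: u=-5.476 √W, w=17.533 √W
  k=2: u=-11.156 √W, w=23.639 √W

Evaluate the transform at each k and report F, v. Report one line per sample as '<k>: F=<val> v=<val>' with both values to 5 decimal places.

0: F=69.48338 v=-1.14523
1: F=-56.82804 v=2.44087
2: F=-85.93731 v=2.52711

k=0: u−w=28.13300, u+w=-5.65700; √(b/2)=2.46982, √(2b)=4.93964; F=2.46982×28.133=69.48338, v=-5.65700/4.93964=-1.14523
k=1: u−w=-23.00900, u+w=12.05700; √(b/2)=2.46982, √(2b)=4.93964; F=2.46982×(-23.009)=-56.82804, v=12.05700/4.93964=2.44087
k=2: u−w=-34.79500, u+w=12.48300; √(b/2)=2.46982, √(2b)=4.93964; F=2.46982×(-34.795)=-85.93731, v=12.48300/4.93964=2.52711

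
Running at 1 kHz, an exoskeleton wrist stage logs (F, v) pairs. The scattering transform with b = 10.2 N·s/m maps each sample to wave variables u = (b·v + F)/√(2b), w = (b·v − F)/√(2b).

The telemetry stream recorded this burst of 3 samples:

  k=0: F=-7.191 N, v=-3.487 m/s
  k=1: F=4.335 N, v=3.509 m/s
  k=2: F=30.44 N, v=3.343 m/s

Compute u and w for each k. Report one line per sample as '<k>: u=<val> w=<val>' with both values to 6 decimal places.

k=0: b·v=10.2×(-3.487)=-35.567400; √(2b)=4.516636; u=(-35.567400+(-7.191))/4.516636=-9.466869, w=(-35.567400−(-7.191))/4.516636=-6.282641
k=1: b·v=10.2×3.509=35.791800; √(2b)=4.516636; u=(35.791800+4.335)/4.516636=8.884223, w=(35.791800−4.335)/4.516636=6.964653
k=2: b·v=10.2×3.343=34.098600; √(2b)=4.516636; u=(34.098600+30.44)/4.516636=14.289086, w=(34.098600−30.44)/4.516636=0.810028

0: u=-9.466869 w=-6.282641
1: u=8.884223 w=6.964653
2: u=14.289086 w=0.810028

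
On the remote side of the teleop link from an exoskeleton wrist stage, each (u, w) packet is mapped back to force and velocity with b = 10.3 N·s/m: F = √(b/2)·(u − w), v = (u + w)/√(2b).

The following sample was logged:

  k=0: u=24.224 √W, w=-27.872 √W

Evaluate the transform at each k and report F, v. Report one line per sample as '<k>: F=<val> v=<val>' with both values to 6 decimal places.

k=0: u−w=52.096000, u+w=-3.648000; √(b/2)=2.269361, √(2b)=4.538722; F=2.269361×52.096=118.224638, v=-3.648000/4.538722=-0.803750

0: F=118.224638 v=-0.803750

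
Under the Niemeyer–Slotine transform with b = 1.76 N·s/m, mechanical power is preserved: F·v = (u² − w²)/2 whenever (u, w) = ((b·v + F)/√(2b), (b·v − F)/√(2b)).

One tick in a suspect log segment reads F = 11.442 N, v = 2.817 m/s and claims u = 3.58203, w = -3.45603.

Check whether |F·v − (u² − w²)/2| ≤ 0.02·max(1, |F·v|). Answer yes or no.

no

F·v = 11.442×2.817 = 32.23211 W.
(u² − w²)/2 = (12.83094 − 11.94414)/2 = 0.44340 W.
|Δ| = 31.78872;  2% of max(1, |F·v|) = 0.64464.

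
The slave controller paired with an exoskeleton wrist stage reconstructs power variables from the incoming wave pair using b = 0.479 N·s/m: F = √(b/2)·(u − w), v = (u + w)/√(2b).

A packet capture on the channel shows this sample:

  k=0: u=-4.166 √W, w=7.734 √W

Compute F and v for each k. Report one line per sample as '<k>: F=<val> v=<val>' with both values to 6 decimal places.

k=0: u−w=-11.900000, u+w=3.568000; √(b/2)=0.489387, √(2b)=0.978775; F=0.489387×(-11.9)=-5.823710, v=3.568000/0.978775=3.645374

0: F=-5.823710 v=3.645374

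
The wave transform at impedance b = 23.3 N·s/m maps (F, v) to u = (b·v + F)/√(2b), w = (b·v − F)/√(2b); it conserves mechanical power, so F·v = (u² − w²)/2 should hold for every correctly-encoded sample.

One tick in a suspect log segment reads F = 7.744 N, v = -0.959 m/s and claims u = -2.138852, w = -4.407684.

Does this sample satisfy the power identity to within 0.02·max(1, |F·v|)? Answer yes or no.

F·v = 7.744×(-0.959) = -7.426496 W.
(u² − w²)/2 = (4.574688 − 19.427678)/2 = -7.426495 W.
|Δ| = 0.000001;  2% of max(1, |F·v|) = 0.148530.

yes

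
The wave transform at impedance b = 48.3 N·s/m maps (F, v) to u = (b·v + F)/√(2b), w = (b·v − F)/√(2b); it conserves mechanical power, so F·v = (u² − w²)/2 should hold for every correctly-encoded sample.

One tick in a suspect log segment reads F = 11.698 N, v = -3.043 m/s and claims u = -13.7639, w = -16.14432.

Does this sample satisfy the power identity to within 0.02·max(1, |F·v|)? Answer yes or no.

yes

F·v = 11.698×(-3.043) = -35.59701 W.
(u² − w²)/2 = (189.44494 − 260.63907)/2 = -35.59706 W.
|Δ| = 0.00005;  2% of max(1, |F·v|) = 0.71194.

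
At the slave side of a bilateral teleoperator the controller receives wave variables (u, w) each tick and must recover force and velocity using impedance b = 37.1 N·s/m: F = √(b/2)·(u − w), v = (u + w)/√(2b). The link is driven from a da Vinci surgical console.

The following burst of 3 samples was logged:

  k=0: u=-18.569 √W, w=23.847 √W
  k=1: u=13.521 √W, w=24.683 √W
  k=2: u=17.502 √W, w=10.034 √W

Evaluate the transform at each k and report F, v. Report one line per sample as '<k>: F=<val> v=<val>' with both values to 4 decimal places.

0: F=-182.6845 v=0.6127
1: F=-48.0744 v=4.4351
2: F=32.1645 v=3.1967

k=0: u−w=-42.4160, u+w=5.2780; √(b/2)=4.3070, √(2b)=8.6139; F=4.3070×(-42.416)=-182.6845, v=5.2780/8.6139=0.6127
k=1: u−w=-11.1620, u+w=38.2040; √(b/2)=4.3070, √(2b)=8.6139; F=4.3070×(-11.162)=-48.0744, v=38.2040/8.6139=4.4351
k=2: u−w=7.4680, u+w=27.5360; √(b/2)=4.3070, √(2b)=8.6139; F=4.3070×7.468=32.1645, v=27.5360/8.6139=3.1967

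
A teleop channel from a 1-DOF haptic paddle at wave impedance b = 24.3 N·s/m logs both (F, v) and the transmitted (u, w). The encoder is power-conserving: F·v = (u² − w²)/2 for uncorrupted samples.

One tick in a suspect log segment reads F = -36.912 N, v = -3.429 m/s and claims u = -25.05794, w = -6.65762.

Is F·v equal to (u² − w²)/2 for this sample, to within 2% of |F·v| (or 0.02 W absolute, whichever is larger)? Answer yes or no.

F·v = (-36.912)×(-3.429) = 126.5712 W.
(u² − w²)/2 = (627.9004 − 44.3239)/2 = 291.7882 W.
|Δ| = 165.2170;  2% of max(1, |F·v|) = 2.5314.

no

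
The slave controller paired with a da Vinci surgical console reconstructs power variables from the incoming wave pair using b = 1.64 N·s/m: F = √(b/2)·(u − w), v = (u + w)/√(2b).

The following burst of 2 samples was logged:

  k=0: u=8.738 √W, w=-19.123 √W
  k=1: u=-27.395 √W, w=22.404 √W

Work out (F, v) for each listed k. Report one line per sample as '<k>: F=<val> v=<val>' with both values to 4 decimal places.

0: F=25.2292 v=-5.7342
1: F=-45.0949 v=-2.7558

k=0: u−w=27.8610, u+w=-10.3850; √(b/2)=0.9055, √(2b)=1.8111; F=0.9055×27.861=25.2292, v=-10.3850/1.8111=-5.7342
k=1: u−w=-49.7990, u+w=-4.9910; √(b/2)=0.9055, √(2b)=1.8111; F=0.9055×(-49.799)=-45.0949, v=-4.9910/1.8111=-2.7558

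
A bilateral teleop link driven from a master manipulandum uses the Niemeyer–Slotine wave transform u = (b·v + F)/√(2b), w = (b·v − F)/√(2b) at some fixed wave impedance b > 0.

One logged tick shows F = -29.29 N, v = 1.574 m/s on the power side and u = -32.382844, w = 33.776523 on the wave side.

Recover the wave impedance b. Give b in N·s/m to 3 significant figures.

u + w = 1.393679;  u + w = √(2b)·v, so √(2b) = 1.393679/1.574 = 0.885438.
b = (√(2b))²/2 = 0.784000/2 = 0.392000.
(Check via u − w = 2F/√(2b): u − w = -66.159367, 2F/√(2b) = -66.159367.)

b = 0.392 N·s/m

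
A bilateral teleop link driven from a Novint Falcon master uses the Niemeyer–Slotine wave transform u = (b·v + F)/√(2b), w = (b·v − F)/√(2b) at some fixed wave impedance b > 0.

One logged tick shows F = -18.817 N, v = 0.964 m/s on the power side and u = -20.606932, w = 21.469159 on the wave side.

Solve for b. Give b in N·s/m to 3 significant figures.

b = 0.4 N·s/m

u + w = 0.862227;  u + w = √(2b)·v, so √(2b) = 0.862227/0.964 = 0.894426.
b = (√(2b))²/2 = 0.799998/2 = 0.399999.
(Check via u − w = 2F/√(2b): u − w = -42.076091, 2F/√(2b) = -42.076131.)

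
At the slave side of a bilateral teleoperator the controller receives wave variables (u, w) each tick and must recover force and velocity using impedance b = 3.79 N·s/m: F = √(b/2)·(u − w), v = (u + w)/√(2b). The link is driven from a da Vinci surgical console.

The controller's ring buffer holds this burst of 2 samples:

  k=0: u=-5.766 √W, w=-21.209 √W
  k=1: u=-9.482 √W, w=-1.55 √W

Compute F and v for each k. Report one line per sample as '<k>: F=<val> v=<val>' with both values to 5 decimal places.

k=0: u−w=15.44300, u+w=-26.97500; √(b/2)=1.37659, √(2b)=2.75318; F=1.37659×15.443=21.25868, v=-26.97500/2.75318=-9.79776
k=1: u−w=-7.93200, u+w=-11.03200; √(b/2)=1.37659, √(2b)=2.75318; F=1.37659×(-7.932)=-10.91911, v=-11.03200/2.75318=-4.00700

0: F=21.25868 v=-9.79776
1: F=-10.91911 v=-4.00700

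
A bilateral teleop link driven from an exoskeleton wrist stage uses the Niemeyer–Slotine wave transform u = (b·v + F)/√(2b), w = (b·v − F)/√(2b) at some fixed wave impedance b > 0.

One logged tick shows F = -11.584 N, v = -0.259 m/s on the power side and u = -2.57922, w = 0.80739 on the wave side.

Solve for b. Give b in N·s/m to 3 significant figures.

b = 23.4 N·s/m

u + w = -1.77183;  u + w = √(2b)·v, so √(2b) = -1.77183/(-0.259) = 6.84104.
b = (√(2b))²/2 = 46.79986/2 = 23.39993.
(Check via u − w = 2F/√(2b): u − w = -3.38661, 2F/√(2b) = -3.38662.)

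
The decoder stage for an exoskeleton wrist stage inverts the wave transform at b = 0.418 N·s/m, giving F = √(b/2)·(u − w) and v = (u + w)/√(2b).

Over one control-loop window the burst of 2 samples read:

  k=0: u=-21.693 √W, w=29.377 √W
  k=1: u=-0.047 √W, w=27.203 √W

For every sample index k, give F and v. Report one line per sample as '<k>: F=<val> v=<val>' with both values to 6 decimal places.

k=0: u−w=-51.070000, u+w=7.684000; √(b/2)=0.457165, √(2b)=0.914330; F=0.457165×(-51.07)=-23.347426, v=7.684000/0.914330=8.403965
k=1: u−w=-27.250000, u+w=27.156000; √(b/2)=0.457165, √(2b)=0.914330; F=0.457165×(-27.25)=-12.457751, v=27.156000/0.914330=29.700425

0: F=-23.347426 v=8.403965
1: F=-12.457751 v=29.700425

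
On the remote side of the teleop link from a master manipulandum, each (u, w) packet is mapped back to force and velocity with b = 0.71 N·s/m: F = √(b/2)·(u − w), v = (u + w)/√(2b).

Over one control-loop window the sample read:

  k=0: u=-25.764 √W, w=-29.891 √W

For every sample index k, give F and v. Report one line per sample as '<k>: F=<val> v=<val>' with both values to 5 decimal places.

0: F=2.45894 v=-46.70464

k=0: u−w=4.12700, u+w=-55.65500; √(b/2)=0.59582, √(2b)=1.19164; F=0.59582×4.127=2.45894, v=-55.65500/1.19164=-46.70464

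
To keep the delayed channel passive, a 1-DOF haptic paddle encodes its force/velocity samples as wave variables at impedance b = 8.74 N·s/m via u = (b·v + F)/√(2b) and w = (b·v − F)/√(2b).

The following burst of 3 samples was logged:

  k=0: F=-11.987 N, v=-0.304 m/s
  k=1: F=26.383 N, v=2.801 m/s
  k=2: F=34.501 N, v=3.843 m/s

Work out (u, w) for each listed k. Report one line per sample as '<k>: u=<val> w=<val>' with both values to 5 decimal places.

0: u=-3.50258 w=2.23158
1: u=12.16571 w=-0.45499
2: u=16.28565 w=-0.21842

k=0: b·v=8.74×(-0.304)=-2.65696; √(2b)=4.18091; u=(-2.65696+(-11.987))/4.18091=-3.50258, w=(-2.65696−(-11.987))/4.18091=2.23158
k=1: b·v=8.74×2.801=24.48074; √(2b)=4.18091; u=(24.48074+26.383)/4.18091=12.16571, w=(24.48074−26.383)/4.18091=-0.45499
k=2: b·v=8.74×3.843=33.58782; √(2b)=4.18091; u=(33.58782+34.501)/4.18091=16.28565, w=(33.58782−34.501)/4.18091=-0.21842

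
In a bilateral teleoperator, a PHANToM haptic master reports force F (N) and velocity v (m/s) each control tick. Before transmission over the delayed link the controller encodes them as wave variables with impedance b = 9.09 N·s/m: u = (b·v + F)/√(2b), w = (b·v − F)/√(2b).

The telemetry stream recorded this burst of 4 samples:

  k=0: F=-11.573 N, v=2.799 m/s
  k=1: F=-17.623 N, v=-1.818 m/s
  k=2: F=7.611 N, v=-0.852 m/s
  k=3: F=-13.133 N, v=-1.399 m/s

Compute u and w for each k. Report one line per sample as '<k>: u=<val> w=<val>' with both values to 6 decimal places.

0: u=3.252945 w=8.681434
1: u=-8.008962 w=0.257371
2: u=-0.031352 w=-3.601406
3: u=-6.062644 w=0.097587

k=0: b·v=9.09×2.799=25.442910; √(2b)=4.263801; u=(25.442910+(-11.573))/4.263801=3.252945, w=(25.442910−(-11.573))/4.263801=8.681434
k=1: b·v=9.09×(-1.818)=-16.525620; √(2b)=4.263801; u=(-16.525620+(-17.623))/4.263801=-8.008962, w=(-16.525620−(-17.623))/4.263801=0.257371
k=2: b·v=9.09×(-0.852)=-7.744680; √(2b)=4.263801; u=(-7.744680+7.611)/4.263801=-0.031352, w=(-7.744680−7.611)/4.263801=-3.601406
k=3: b·v=9.09×(-1.399)=-12.716910; √(2b)=4.263801; u=(-12.716910+(-13.133))/4.263801=-6.062644, w=(-12.716910−(-13.133))/4.263801=0.097587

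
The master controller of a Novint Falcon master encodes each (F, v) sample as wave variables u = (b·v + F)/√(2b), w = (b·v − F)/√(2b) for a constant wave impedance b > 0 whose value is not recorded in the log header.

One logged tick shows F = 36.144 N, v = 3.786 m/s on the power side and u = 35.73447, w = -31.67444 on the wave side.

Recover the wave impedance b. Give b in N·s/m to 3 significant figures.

u + w = 4.06003;  u + w = √(2b)·v, so √(2b) = 4.06003/3.786 = 1.07238.
b = (√(2b))²/2 = 1.15000/2 = 0.57500.
(Check via u − w = 2F/√(2b): u − w = 67.40891, 2F/√(2b) = 67.40895.)

b = 0.575 N·s/m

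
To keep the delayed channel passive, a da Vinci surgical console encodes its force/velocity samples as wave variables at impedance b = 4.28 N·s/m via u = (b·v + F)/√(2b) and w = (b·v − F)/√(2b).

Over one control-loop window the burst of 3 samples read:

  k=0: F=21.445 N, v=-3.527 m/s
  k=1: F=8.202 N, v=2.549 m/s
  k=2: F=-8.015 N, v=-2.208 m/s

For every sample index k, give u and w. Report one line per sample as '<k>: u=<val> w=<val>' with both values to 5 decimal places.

0: u=2.17019 w=-12.48931
1: u=6.53225 w=0.92548
2: u=-5.96950 w=-0.49055

k=0: b·v=4.28×(-3.527)=-15.09556; √(2b)=2.92575; u=(-15.09556+21.445)/2.92575=2.17019, w=(-15.09556−21.445)/2.92575=-12.48931
k=1: b·v=4.28×2.549=10.90972; √(2b)=2.92575; u=(10.90972+8.202)/2.92575=6.53225, w=(10.90972−8.202)/2.92575=0.92548
k=2: b·v=4.28×(-2.208)=-9.45024; √(2b)=2.92575; u=(-9.45024+(-8.015))/2.92575=-5.96950, w=(-9.45024−(-8.015))/2.92575=-0.49055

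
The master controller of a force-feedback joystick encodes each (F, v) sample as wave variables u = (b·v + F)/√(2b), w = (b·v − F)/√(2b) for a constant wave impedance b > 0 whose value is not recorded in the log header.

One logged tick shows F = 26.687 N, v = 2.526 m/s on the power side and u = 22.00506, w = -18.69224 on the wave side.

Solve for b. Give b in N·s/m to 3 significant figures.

u + w = 3.3128;  u + w = √(2b)·v, so √(2b) = 3.3128/2.526 = 1.3115.
b = (√(2b))²/2 = 1.7200/2 = 0.8600.
(Check via u − w = 2F/√(2b): u − w = 40.6973, 2F/√(2b) = 40.6973.)

b = 0.86 N·s/m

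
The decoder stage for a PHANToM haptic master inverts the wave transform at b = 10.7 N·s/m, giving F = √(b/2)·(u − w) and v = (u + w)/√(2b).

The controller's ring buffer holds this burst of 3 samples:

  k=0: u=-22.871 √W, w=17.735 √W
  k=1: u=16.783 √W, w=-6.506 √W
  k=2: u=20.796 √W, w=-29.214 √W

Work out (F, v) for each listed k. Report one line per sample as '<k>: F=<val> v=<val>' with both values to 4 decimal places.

k=0: u−w=-40.6060, u+w=-5.1360; √(b/2)=2.3130, √(2b)=4.6260; F=2.3130×(-40.606)=-93.9220, v=-5.1360/4.6260=-1.1102
k=1: u−w=23.2890, u+w=10.2770; √(b/2)=2.3130, √(2b)=4.6260; F=2.3130×23.289=53.8676, v=10.2770/4.6260=2.2216
k=2: u−w=50.0100, u+w=-8.4180; √(b/2)=2.3130, √(2b)=4.6260; F=2.3130×50.01=115.6735, v=-8.4180/4.6260=-1.8197

0: F=-93.9220 v=-1.1102
1: F=53.8676 v=2.2216
2: F=115.6735 v=-1.8197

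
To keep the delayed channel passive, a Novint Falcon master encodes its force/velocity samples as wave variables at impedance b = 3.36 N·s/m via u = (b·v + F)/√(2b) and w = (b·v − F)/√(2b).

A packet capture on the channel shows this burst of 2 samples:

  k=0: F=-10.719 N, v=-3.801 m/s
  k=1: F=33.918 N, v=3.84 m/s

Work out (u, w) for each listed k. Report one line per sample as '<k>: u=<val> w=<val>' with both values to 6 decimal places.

k=0: b·v=3.36×(-3.801)=-12.771360; √(2b)=2.592296; u=(-12.771360+(-10.719))/2.592296=-9.061603, w=(-12.771360−(-10.719))/2.592296=-0.791715
k=1: b·v=3.36×3.84=12.902400; √(2b)=2.592296; u=(12.902400+33.918)/2.592296=18.061361, w=(12.902400−33.918)/2.592296=-8.106944

0: u=-9.061603 w=-0.791715
1: u=18.061361 w=-8.106944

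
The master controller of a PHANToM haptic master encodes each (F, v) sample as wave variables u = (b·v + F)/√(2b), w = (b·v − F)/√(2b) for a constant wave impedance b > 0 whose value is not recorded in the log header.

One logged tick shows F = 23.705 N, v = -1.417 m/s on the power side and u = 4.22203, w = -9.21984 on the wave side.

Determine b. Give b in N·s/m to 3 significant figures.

b = 6.22 N·s/m

u + w = -4.99781;  u + w = √(2b)·v, so √(2b) = -4.99781/(-1.417) = 3.52704.
b = (√(2b))²/2 = 12.43998/2 = 6.21999.
(Check via u − w = 2F/√(2b): u − w = 13.44187, 2F/√(2b) = 13.44188.)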